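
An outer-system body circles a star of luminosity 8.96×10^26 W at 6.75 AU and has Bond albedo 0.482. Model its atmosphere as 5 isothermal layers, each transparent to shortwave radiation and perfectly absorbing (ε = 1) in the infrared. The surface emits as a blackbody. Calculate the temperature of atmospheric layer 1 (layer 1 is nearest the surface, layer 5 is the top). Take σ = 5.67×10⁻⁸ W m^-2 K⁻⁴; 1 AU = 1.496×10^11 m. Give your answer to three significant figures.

Orbital distance: d = 6.75 AU = 1.010×10^12 m.
S = L/(4πd²) = 69.92 W m^-2.
Top-of-atmosphere balance: σT_e⁴ = S(1−α)/4 = 9.055 W m^-2 → T_e = 112.4 K.
In the N-layer model, layer k (counted from the surface) has T_k = (N+1−k)^(1/4)·T_e.
With k = 1: T_1 = (5+1−1)^¼·112.4 K = 168.1 K.

168 K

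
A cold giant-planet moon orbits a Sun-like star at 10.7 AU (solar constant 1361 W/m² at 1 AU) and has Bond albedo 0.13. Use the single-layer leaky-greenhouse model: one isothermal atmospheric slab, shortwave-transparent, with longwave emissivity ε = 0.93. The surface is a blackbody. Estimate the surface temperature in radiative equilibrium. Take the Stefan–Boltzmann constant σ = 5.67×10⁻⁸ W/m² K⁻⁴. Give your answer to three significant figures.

96.1 K

Irradiance scales as 1/d², so S = 1361 W/m² × (1/10.7)² = 11.89 W/m².
At the top of the atmosphere, σT_e⁴ = S(1−α)/4 = 2.586 W/m², giving T_e = 82.18 K.
Surface balance with a leaky layer gives σT_s⁴ = σT_e⁴·2/(2−ε), so T_s = T_e·[2/(2−0.93)]^(1/4) = 96.08 K.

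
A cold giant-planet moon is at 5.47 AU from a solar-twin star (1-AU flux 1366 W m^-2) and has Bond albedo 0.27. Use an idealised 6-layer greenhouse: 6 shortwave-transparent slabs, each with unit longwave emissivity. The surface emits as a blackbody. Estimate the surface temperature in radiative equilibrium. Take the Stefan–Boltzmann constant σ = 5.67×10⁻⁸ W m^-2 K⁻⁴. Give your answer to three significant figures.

Irradiance scales as 1/d², so S = 1366 W m^-2 × (1/5.47)² = 45.65 W m^-2.
Top-of-atmosphere balance: σT_e⁴ = S(1−α)/4 = 8.332 W m^-2 → T_e = 110.1 K.
For an N-layer opaque stack, T_s⁴ = (N+1)T_e⁴, hence T_s = (7)^(1/4)×110.1 K = 179.1 K.

179 K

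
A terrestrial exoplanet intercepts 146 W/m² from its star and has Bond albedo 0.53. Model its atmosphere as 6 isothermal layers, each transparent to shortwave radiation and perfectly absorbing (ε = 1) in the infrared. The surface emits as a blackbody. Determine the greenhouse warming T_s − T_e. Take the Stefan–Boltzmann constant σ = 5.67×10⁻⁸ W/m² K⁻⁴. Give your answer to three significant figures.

Top-of-atmosphere balance: σT_e⁴ = S(1−α)/4 = 17.15 W/m² → T_e = 131.9 K.
T_s = (N+1)^(1/4)·T_e = 214.5 K.
So the greenhouse effect raises the surface by 214.5 − 131.9 = 82.64 K.

82.6 K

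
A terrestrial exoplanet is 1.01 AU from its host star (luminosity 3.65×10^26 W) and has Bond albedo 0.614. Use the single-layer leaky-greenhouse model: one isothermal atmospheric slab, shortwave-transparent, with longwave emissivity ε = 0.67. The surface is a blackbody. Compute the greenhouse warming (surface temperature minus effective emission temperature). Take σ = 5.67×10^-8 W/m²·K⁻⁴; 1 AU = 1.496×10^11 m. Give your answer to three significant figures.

23.2 kelvin

Orbital distance: d = 1.01 AU = 1.511×10^11 m.
Flux at the orbit: S = L/(4πd²) = 3.65×10^26/(4π·(1.51×10^11)²) = 1272 W/m².
At the top of the atmosphere, σT_e⁴ = S(1−α)/4 = 122.8 W/m², giving T_e = 215.7 K.
For a single slab of emissivity ε, T_s⁴ = 2T_e⁴/(2−ε); thus T_s = 215.7·(1.504)^(1/4) = 238.9 K.
T_s − T_e = 238.9 − 215.7 = 23.16 K.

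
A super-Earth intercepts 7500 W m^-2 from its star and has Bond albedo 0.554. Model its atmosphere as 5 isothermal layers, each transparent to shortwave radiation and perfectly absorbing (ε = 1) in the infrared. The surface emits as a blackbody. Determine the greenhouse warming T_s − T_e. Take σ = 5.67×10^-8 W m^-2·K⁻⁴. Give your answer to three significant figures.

OLR = S(1−α)/4 = 836.2 W m^-2; the top layer radiates at T_e = 348.5 K.
Surface: T_s = (6)^¼·T_e = 545.4 K.
So the greenhouse effect raises the surface by 545.4 − 348.5 = 196.9 K.

197 kelvin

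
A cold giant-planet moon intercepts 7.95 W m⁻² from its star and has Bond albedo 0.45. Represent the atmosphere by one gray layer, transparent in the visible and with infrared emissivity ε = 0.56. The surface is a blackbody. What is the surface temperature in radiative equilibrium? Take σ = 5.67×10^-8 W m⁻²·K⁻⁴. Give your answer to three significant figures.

Effective emission temperature (TOA balance): σT_e⁴ = S(1−α)/4 = 1.093 W m⁻² → T_e = 66.26 K.
The surface balance (absorbed SW + ε·downward IR = σT_s⁴) with T_a⁴ = T_s⁴/2 reduces to T_s = T_e·[2/(2−ε)]^¼ = 71.93 K.

71.9 kelvin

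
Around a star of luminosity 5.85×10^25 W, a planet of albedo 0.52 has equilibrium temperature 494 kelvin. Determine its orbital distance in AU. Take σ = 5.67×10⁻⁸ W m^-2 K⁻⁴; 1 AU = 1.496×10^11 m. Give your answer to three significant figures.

The flux needed for this T is 4σT⁴/(1−0.52) = 28140 W m^-2.
From L = 4πd²S, d = √(5.85×10^25/(4π·28140)) = 1.286×10^10 m = 0.08598 AU.

0.0860 AU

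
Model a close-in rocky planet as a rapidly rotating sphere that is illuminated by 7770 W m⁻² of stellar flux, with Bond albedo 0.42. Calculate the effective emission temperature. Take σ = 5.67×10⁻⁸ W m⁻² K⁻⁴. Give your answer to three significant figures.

375 K

Absorbed flux (global mean): S(1−α)/4 = 7770·0.58/4 = 1127 W m⁻².
Balancing against σT⁴: T = (1127/5.67×10⁻⁸)^(1/4) = 375.4 K.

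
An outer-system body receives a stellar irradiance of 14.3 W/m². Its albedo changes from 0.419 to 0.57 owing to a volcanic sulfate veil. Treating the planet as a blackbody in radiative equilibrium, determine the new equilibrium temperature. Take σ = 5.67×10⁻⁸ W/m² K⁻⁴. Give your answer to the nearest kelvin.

72 K

T₂ = [S(1−α₂)/(4σ)]^(1/4) = [14.30·0.43/(4σ)]^(1/4) = 72.16 K.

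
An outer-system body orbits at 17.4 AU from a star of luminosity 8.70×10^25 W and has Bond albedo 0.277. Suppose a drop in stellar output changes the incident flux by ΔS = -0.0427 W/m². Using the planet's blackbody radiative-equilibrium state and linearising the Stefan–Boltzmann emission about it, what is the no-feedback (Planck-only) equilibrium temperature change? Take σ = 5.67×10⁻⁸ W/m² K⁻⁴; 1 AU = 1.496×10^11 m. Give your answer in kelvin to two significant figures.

Orbital distance: d = 17.4 AU = 2.603×10^12 m.
Flux at the orbit: S = L/(4πd²) = 8.70×10^25/(4π·(2.60×10^12)²) = 1.022 W/m².
The baseline emission temperature is T_e = 42.48 K.
ΔF = Δ[S(1−α)]/4 = (1−0.277)·-0.0427/4 = -0.007718 W/m².
The Planck feedback parameter is 4σT_e³ = 0.01739 W/m²/K.
ΔT₀ = ΔF/λ_P = -0.007718/0.01739 = -0.444 K.

-0.44 kelvin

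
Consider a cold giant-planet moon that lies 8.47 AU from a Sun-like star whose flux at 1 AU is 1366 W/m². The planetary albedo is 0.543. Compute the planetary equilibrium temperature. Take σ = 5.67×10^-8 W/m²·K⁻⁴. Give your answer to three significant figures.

Flux at the orbit: S = 1366/(8.47)² = 19.04 W/m².
The planet absorbs (1−α)S over its disc πR² and re-emits over 4πR², so the mean absorbed flux is (1−0.543)·19.04/4 = 2.175 W/m².
In equilibrium σT⁴ equals this, so T = 78.70 K.

78.7 K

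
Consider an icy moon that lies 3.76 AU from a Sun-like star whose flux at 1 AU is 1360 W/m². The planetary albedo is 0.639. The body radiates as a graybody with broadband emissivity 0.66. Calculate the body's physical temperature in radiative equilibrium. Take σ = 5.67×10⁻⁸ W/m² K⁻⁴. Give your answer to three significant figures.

123 K

Irradiance scales as 1/d², so S = 1360 W/m² × (1/3.76)² = 96.20 W/m².
The planet absorbs (1−α)S over its disc πR² and re-emits over 4πR², so the mean absorbed flux is (1−0.639)·96.20/4 = 8.682 W/m².
Radiative balance εσT⁴ = 8.682 gives T = [8.682/(0.66·σ)]^(1/4) = 123.4 K.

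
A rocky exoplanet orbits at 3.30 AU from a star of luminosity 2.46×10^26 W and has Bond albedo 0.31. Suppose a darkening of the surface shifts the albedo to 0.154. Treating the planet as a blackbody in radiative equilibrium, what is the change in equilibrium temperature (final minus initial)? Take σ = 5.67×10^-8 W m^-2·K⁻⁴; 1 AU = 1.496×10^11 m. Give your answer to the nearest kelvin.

Orbital distance: d = 3.30 AU = 4.937×10^11 m.
S = L/(4πd²) = 80.32 W m^-2.
Initial: T₁ = [S(1−0.31)/(4σ)]^(1/4) = 125.0 K.
Final:   T₂ = [S(1−0.154)/(4σ)]^(1/4) = 131.6 K.
ΔT = T₂ − T₁ = 6.536 K.

7 K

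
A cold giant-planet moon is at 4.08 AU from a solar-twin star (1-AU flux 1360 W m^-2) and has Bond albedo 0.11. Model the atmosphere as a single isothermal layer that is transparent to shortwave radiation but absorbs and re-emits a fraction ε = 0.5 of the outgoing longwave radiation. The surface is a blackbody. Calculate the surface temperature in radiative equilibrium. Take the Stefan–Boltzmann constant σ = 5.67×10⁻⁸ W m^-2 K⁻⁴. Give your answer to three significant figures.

Flux at the orbit: S = 1360/(4.08)² = 81.70 W m^-2.
At the top of the atmosphere, σT_e⁴ = S(1−α)/4 = 18.18 W m^-2, giving T_e = 133.8 K.
The surface balance (absorbed SW + ε·downward IR = σT_s⁴) with T_a⁴ = T_s⁴/2 reduces to T_s = T_e·[2/(2−ε)]^¼ = 143.8 K.

144 K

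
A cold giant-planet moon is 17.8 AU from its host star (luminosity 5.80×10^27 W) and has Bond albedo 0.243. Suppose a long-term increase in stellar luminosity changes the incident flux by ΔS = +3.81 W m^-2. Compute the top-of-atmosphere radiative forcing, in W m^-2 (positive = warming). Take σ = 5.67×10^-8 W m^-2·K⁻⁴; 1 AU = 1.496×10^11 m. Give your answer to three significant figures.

d = 17.8 × 1.496×10^11 m = 2.663×10^12 m.
S = L/(4πd²) = 65.09 W m^-2.
ΔF = Δ[S(1−α)]/4 = (1−0.243)·+3.81/4 = 0.7210 W m^-2.

0.721 W m^-2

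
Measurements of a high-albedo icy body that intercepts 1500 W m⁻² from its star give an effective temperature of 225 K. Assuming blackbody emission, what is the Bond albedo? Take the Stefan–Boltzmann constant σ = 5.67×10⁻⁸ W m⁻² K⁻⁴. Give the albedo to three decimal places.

0.612

From σT⁴ = S(1−α)/4 we invert for α: 1−α = 4σT⁴/S.
4σT⁴ = 4·5.67×10⁻⁸·(225)⁴ = 581.3 W m⁻².
Hence α = 1 − 581.3/1500 = 0.6125.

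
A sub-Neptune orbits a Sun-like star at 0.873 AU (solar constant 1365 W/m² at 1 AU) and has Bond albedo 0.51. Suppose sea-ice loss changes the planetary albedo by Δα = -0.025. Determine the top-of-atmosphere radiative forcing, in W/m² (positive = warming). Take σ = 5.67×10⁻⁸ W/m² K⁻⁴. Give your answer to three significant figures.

Irradiance scales as 1/d², so S = 1365 W/m² × (1/0.873)² = 1791 W/m².
The change in absorbed flux is Δ[S(1−α)/4] = −SΔα/4 = 11.19 W/m².

11.2 W/m²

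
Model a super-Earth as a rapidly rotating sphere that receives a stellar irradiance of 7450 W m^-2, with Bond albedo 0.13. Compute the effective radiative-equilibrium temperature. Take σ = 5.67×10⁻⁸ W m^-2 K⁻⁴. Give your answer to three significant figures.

Averaging over the sphere, the absorbed flux is S(1−α)/4 = 1620 W m^-2.
Set σT⁴ = 1620 → T = (1620/σ)^(1/4) = 411.2 K.

411 kelvin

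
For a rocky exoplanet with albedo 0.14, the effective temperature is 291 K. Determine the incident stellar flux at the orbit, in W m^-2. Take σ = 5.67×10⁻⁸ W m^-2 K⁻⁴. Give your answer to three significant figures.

1890 W m^-2

From S(1−α)/4 = σT⁴: S = 4σT⁴/(1−α).
σT⁴ = 5.67×10⁻⁸·(291)⁴ = 406.6 W m^-2.
S = 4·406.6/0.86 = 1891 W m^-2.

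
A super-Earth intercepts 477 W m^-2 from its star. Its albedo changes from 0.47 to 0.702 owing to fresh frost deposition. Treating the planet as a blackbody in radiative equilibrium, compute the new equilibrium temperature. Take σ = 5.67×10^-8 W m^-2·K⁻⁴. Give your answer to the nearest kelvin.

With the new albedo, S(1−α₂)/4 = 35.54 W m^-2, so T₂ = 158.2 K.

158 K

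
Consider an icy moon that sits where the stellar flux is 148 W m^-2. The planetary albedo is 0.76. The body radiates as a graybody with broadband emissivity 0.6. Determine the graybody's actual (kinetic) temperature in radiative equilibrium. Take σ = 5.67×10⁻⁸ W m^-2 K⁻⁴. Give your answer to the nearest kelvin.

127 K

Averaging over the sphere, the absorbed flux is S(1−α)/4 = 8.880 W m^-2.
Equating to εσT⁴ with ε = 0.6: T = (8.880/0.6σ)^(1/4) = 127.1 K.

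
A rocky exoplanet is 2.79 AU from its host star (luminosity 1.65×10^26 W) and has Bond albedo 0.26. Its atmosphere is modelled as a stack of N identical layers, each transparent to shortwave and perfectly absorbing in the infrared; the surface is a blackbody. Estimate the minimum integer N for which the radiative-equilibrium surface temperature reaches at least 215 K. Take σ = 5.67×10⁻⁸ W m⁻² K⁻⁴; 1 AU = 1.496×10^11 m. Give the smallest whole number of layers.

8

Orbital distance: d = 2.79 AU = 4.174×10^11 m.
Flux at the orbit: S = L/(4πd²) = 1.65×10^26/(4π·(4.17×10^11)²) = 75.37 W m⁻².
Top-of-atmosphere balance: σT_e⁴ = S(1−α)/4 = 13.94 W m⁻² → T_e = 125.2 K.
T_s = (N+1)^(1/4)·T_e ≥ 215 K requires N+1 ≥ (T_s/T_e)⁴ = (215/125.2)⁴ = 8.689.
So N ≥ 7.689; the smallest integer is N = 8.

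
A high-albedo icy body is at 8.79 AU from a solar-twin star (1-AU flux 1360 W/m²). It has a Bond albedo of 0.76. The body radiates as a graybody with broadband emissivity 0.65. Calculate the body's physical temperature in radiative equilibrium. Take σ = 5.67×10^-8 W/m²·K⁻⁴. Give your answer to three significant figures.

Flux at the orbit: S = 1360/(8.79)² = 17.60 W/m².
Absorbed flux (global mean): S(1−α)/4 = 17.60·0.24/4 = 1.056 W/m².
Equating to εσT⁴ with ε = 0.65: T = (1.056/0.65σ)^(1/4) = 73.17 K.

73.2 K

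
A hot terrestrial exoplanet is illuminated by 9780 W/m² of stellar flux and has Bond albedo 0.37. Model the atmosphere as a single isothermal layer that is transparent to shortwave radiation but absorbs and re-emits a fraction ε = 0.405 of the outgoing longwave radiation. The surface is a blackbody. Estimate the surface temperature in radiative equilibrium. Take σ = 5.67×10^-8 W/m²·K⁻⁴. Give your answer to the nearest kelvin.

430 K

At the top of the atmosphere, σT_e⁴ = S(1−α)/4 = 1540 W/m², giving T_e = 406.0 K.
For a single slab of emissivity ε, T_s⁴ = 2T_e⁴/(2−ε); thus T_s = 406.0·(1.254)^(1/4) = 429.6 K.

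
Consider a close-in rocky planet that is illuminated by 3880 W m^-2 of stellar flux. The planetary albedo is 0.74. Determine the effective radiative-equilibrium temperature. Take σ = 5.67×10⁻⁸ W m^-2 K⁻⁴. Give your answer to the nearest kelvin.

258 K

Absorbed flux (global mean): S(1−α)/4 = 3880·0.26/4 = 252.2 W m^-2.
In equilibrium σT⁴ equals this, so T = 258.3 K.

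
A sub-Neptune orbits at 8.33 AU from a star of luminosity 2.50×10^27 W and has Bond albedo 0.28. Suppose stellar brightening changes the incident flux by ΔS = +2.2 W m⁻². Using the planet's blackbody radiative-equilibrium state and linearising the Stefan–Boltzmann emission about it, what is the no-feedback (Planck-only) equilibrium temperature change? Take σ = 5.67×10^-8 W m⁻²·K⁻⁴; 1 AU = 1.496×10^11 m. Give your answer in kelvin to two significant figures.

Orbital distance: d = 8.33 AU = 1.246×10^12 m.
S = L/(4πd²) = 128.1 W m⁻².
Unperturbed T_e = [128.1·(1−0.28)/(4σ)]^¼ = 142.0 K.
Only a fraction (1−α) is absorbed and it's spread over 4πR², so ΔF = (1−α)ΔS/4 = 0.3960 W m⁻².
Planck response: λ_P = 4σT_e³ = 4·5.67×10⁻⁸·(142.0)³ = 0.6495 W m⁻²/K.
So ΔT₀ = 0.3960/0.6495 = 0.610 K.

0.61 K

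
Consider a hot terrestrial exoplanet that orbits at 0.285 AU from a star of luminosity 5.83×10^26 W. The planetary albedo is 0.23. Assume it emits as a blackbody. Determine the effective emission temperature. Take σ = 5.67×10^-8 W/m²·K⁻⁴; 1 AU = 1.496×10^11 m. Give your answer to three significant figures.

d = 0.285 × 1.496×10^11 m = 4.264×10^10 m.
S = L/(4πd²) = 25520 W/m².
Averaging over the sphere, the absorbed flux is S(1−α)/4 = 4913 W/m².
Set σT⁴ = 4913 → T = (4913/σ)^(1/4) = 542.5 K.

543 kelvin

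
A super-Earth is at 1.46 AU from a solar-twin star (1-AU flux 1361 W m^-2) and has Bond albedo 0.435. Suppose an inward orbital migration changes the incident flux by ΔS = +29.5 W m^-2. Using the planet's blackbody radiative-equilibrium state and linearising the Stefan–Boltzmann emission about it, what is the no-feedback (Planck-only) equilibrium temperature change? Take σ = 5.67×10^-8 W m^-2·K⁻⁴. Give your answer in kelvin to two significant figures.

2.3 K

Irradiance scales as 1/d², so S = 1361 W m^-2 × (1/1.46)² = 638.5 W m^-2.
The baseline emission temperature is T_e = 199.7 K.
Only a fraction (1−α) is absorbed and it's spread over 4πR², so ΔF = (1−α)ΔS/4 = 4.167 W m^-2.
Linearising σT⁴ gives d(σT⁴)/dT = 4σT_e³ = 1.806 W m^-2 per K.
ΔT₀ = ΔF/λ_P = 4.167/1.806 = 2.31 K.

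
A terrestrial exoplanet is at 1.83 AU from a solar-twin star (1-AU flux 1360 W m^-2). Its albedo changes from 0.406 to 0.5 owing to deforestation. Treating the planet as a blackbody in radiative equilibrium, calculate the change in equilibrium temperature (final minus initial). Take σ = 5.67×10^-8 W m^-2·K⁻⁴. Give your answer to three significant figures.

Irradiance scales as 1/d², so S = 1360 W m^-2 × (1/1.83)² = 406.1 W m^-2.
Before: T₁ = [406.1·0.594/(4σ)]^(1/4) = 180.6 K.
Final:   T₂ = [S(1−0.5)/(4σ)]^(1/4) = 173.0 K.
ΔT = T₂ − T₁ = -7.613 K.

-7.61 K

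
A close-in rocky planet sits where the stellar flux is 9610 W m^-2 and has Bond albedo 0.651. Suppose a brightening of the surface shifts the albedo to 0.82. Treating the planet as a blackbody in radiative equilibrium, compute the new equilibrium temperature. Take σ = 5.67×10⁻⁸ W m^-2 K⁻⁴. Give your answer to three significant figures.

New equilibrium: T₂ = [(1−0.82)·9610/(4σ)]^(1/4) = 295.5 K.

296 K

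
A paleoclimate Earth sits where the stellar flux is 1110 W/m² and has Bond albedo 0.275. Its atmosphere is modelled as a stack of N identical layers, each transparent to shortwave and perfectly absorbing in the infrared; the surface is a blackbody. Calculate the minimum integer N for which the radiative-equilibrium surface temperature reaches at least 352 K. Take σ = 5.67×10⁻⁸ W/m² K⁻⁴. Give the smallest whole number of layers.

Top-of-atmosphere balance: σT_e⁴ = S(1−α)/4 = 201.2 W/m² → T_e = 244.1 K.
Need (N+1)T_e⁴ ≥ T_s⁴, i.e. N+1 ≥ (352/244.1)⁴ = 4.327.
So N ≥ 3.327; the smallest integer is N = 4.

4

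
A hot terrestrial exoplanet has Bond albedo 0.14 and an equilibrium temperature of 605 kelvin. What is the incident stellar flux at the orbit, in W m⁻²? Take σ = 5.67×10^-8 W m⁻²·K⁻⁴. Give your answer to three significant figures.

35300 W m⁻²

From S(1−α)/4 = σT⁴: S = 4σT⁴/(1−α).
σT⁴ = 5.67×10⁻⁸·(605)⁴ = 7596 W m⁻².
So S = 4×7596/(1−0.14) = 35330 W m⁻².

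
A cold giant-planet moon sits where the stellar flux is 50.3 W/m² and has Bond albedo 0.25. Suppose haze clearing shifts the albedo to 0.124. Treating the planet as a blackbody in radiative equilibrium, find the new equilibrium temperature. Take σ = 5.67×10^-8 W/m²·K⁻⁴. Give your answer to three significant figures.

118 kelvin

With the new albedo, S(1−α₂)/4 = 11.02 W/m², so T₂ = 118.1 K.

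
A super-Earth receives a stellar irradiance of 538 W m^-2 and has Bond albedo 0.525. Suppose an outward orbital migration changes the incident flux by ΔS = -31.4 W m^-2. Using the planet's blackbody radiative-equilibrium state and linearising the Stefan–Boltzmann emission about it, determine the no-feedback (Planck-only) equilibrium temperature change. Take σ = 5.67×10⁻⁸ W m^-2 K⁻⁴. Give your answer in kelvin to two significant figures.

-2.7 kelvin

The baseline emission temperature is T_e = 183.2 K.
Only a fraction (1−α) is absorbed and it's spread over 4πR², so ΔF = (1−α)ΔS/4 = -3.729 W m^-2.
Linearising σT⁴ gives d(σT⁴)/dT = 4σT_e³ = 1.395 W m^-2 per K.
ΔT₀ = ΔF/λ_P = -3.729/1.395 = -2.67 K.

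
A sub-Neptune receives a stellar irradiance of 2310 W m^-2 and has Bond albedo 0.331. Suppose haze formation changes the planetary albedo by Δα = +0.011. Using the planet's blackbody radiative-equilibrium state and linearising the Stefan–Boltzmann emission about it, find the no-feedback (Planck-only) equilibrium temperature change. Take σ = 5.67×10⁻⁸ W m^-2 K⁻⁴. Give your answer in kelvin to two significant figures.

Reference equilibrium: T_e = [S(1−α)/(4σ)]^(1/4) = 287.3 K.
The change in absorbed flux is Δ[S(1−α)/4] = −SΔα/4 = -6.353 W m^-2.
Planck response: λ_P = 4σT_e³ = 4·5.67×10⁻⁸·(287.3)³ = 5.379 W m^-2/K.
ΔT₀ = ΔF/λ_P = -6.353/5.379 = -1.18 K.

-1.2 K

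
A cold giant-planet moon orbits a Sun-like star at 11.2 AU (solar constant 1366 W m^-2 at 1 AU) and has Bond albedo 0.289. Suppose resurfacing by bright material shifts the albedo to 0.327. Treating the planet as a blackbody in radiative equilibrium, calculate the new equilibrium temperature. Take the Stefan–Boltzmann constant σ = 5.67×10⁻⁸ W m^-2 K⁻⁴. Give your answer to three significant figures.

Flux at the orbit: S = 1366/(11.2)² = 10.89 W m^-2.
New equilibrium: T₂ = [(1−0.327)·10.89/(4σ)]^(1/4) = 75.40 K.

75.4 kelvin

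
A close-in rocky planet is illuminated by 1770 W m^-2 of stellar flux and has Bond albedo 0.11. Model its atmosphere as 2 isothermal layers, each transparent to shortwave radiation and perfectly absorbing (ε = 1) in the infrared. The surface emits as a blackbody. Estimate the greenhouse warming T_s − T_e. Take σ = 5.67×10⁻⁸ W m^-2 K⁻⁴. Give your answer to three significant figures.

The effective emission temperature is T_e = [S(1−α)/(4σ)]^¼ = 288.7 K.
Surface: T_s = (3)^¼·T_e = 379.9 K.
So the greenhouse effect raises the surface by 379.9 − 288.7 = 91.25 K.

91.2 kelvin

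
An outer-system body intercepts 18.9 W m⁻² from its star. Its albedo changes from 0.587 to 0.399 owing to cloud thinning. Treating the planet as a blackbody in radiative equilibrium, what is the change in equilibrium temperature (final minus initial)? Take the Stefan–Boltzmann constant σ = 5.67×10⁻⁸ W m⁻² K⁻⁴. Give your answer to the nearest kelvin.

8 K

Initial: T₁ = [S(1−0.587)/(4σ)]^(1/4) = 76.59 K.
With α = 0.399, T₂ = 84.12 K.
Change: 84.12 − 76.59 = 7.531 K.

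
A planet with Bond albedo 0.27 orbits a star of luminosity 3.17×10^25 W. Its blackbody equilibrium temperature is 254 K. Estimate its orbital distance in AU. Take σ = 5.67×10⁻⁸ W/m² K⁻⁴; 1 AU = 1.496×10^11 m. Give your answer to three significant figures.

0.295 AU

Energy balance gives S = 4σT⁴/(1−α) = 1293 W/m².
Then d = [L/(4πS)]^(1/2) = 4.417×10^10 m, i.e. 0.2952 AU.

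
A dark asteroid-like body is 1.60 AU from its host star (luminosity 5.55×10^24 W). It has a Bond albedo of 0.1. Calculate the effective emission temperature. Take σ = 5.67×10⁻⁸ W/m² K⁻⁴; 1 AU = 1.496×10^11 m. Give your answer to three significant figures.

74.4 kelvin

d = 1.60 × 1.496×10^11 m = 2.394×10^11 m.
Flux at the orbit: S = L/(4πd²) = 5.55×10^24/(4π·(2.39×10^11)²) = 7.709 W/m².
The planet absorbs (1−α)S over its disc πR² and re-emits over 4πR², so the mean absorbed flux is (1−0.1)·7.709/4 = 1.734 W/m².
In equilibrium σT⁴ equals this, so T = 74.37 K.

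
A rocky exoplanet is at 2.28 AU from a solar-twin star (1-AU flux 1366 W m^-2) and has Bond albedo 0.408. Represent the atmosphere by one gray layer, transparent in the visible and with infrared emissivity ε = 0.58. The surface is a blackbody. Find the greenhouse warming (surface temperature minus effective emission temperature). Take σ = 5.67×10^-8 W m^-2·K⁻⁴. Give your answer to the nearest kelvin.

By the inverse-square law, S = 1366/2.28² = 262.8 W m^-2.
At the top of the atmosphere, σT_e⁴ = S(1−α)/4 = 38.89 W m^-2, giving T_e = 161.8 K.
The surface balance (absorbed SW + ε·downward IR = σT_s⁴) with T_a⁴ = T_s⁴/2 reduces to T_s = T_e·[2/(2−ε)]^¼ = 176.3 K.
T_s − T_e = 176.3 − 161.8 = 14.47 K.

14 K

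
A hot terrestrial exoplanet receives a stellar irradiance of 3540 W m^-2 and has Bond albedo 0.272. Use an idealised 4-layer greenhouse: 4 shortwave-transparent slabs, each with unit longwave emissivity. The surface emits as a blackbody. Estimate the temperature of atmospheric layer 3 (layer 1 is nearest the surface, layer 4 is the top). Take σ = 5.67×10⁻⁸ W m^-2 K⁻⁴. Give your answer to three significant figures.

The effective emission temperature is T_e = [S(1−α)/(4σ)]^¼ = 326.5 K.
Each opaque layer satisfies 2T_j⁴ = T_{j−1}⁴ + T_{j+1}⁴, giving T_k⁴ = (N+1−k)T_e⁴.
T_3 = (2)^(1/4)·326.5 = 388.3 K.

388 kelvin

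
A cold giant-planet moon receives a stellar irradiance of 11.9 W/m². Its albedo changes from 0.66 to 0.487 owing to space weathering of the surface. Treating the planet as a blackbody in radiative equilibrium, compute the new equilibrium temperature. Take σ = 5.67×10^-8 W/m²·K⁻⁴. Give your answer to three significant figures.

T₂ = [S(1−α₂)/(4σ)]^(1/4) = [11.90·0.513/(4σ)]^(1/4) = 72.03 K.

72.0 K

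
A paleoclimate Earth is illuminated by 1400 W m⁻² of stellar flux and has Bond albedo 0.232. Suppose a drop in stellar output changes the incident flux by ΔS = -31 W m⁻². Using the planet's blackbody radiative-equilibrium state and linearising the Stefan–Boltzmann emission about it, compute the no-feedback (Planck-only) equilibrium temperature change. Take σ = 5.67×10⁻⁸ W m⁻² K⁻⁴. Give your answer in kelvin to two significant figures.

-1.5 K

Unperturbed T_e = [1400·(1−0.232)/(4σ)]^¼ = 262.4 K.
Only a fraction (1−α) is absorbed and it's spread over 4πR², so ΔF = (1−α)ΔS/4 = -5.952 W m⁻².
Planck response: λ_P = 4σT_e³ = 4·5.67×10⁻⁸·(262.4)³ = 4.098 W m⁻²/K.
ΔT₀ = ΔF/λ_P = -5.952/4.098 = -1.45 K.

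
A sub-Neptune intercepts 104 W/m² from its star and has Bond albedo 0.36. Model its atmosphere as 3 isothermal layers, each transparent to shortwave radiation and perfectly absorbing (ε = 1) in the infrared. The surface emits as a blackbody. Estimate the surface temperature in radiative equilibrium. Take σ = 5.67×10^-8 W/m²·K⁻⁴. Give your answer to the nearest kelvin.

OLR = S(1−α)/4 = 16.64 W/m²; the top layer radiates at T_e = 130.9 K.
Layer-by-layer balance gives σT_s⁴ = (N+1)σT_e⁴, so T_s = 4^¼·130.9 = 185.1 K.

185 K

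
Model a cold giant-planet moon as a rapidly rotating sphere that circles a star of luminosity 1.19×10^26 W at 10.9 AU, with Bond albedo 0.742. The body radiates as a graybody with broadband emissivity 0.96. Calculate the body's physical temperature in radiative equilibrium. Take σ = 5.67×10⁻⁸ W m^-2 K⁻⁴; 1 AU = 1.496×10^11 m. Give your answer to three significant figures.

45.3 K

d = 10.9 × 1.496×10^11 m = 1.631×10^12 m.
Flux at the orbit: S = L/(4πd²) = 1.19×10^26/(4π·(1.63×10^12)²) = 3.561 W m^-2.
The planet absorbs (1−α)S over its disc πR² and re-emits over 4πR², so the mean absorbed flux is (1−0.742)·3.561/4 = 0.2297 W m^-2.
Equating to εσT⁴ with ε = 0.96: T = (0.2297/0.96σ)^(1/4) = 45.32 K.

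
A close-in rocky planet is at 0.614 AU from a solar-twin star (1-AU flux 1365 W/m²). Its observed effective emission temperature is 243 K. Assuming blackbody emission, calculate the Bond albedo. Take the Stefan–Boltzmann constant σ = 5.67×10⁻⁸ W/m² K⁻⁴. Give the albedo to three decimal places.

0.782

Flux at the orbit: S = 1365/(0.614)² = 3621 W/m².
Rearranging the radiative balance, α = 1 − 4σT⁴/S.
4σT⁴ = 4·5.67×10⁻⁸·(243)⁴ = 790.8 W/m².
1−α = 790.8/3621 = 0.2184, so α = 0.7816.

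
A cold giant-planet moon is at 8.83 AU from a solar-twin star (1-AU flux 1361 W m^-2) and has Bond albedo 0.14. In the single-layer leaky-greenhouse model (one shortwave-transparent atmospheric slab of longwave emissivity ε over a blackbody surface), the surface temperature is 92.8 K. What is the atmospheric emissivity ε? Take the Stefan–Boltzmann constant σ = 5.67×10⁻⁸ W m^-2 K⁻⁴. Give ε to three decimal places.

Flux at the orbit: S = 1361/(8.83)² = 17.46 W m^-2.
Effective temperature: T_e = [S(1−α)/(4σ)]^(1/4) = 90.20 K.
Inverting T_s⁴ = 2T_e⁴/(2−ε): (T_e/T_s)⁴ = 0.8925, so ε = 2(1 − 0.8925) = 0.2150.

0.215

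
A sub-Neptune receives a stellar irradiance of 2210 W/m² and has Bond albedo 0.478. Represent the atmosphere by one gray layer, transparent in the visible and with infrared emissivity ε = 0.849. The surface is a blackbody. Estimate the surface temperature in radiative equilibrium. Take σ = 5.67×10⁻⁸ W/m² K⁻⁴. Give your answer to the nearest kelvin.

307 K

Effective emission temperature (TOA balance): σT_e⁴ = S(1−α)/4 = 288.4 W/m² → T_e = 267.1 K.
Surface balance with a leaky layer gives σT_s⁴ = σT_e⁴·2/(2−ε), so T_s = T_e·[2/(2−0.849)]^(1/4) = 306.6 K.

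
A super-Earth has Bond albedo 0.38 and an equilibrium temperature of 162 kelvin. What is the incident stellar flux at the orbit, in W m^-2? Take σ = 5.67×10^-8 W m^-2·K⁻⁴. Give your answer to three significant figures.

From S(1−α)/4 = σT⁴: S = 4σT⁴/(1−α).
The emitted flux is σT⁴ = 39.05 W m^-2.
So S = 4×39.05/(1−0.38) = 251.9 W m^-2.

252 W m^-2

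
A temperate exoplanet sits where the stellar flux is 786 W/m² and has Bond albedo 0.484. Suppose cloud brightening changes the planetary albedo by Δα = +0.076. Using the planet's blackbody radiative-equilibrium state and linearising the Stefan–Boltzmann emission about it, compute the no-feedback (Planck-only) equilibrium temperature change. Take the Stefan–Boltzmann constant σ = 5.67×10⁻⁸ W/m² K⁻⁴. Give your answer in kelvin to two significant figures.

-7.6 kelvin

The baseline emission temperature is T_e = 205.6 K.
TOA radiative forcing: ΔF = −S·Δα/4 = −786.0·(+0.076)/4 = -14.93 W/m².
Planck response: λ_P = 4σT_e³ = 4·5.67×10⁻⁸·(205.6)³ = 1.972 W/m²/K.
ΔT₀ = ΔF/λ_P = -14.93/1.972 = -7.57 K.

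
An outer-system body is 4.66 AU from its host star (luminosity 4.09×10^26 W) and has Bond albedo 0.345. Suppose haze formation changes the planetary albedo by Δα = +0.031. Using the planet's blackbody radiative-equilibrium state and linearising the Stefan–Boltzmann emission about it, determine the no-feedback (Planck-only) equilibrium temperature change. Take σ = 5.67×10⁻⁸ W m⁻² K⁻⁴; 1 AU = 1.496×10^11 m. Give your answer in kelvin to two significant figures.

Orbital distance: d = 4.66 AU = 6.971×10^11 m.
S = L/(4πd²) = 66.97 W m⁻².
The baseline emission temperature is T_e = 117.9 K.
TOA radiative forcing: ΔF = −S·Δα/4 = −66.97·(+0.031)/4 = -0.5190 W m⁻².
Planck response: λ_P = 4σT_e³ = 4·5.67×10⁻⁸·(117.9)³ = 0.3720 W m⁻²/K.
Hence the no-feedback warming is ΔF/(4σT_e³) = -1.40 K.

-1.4 K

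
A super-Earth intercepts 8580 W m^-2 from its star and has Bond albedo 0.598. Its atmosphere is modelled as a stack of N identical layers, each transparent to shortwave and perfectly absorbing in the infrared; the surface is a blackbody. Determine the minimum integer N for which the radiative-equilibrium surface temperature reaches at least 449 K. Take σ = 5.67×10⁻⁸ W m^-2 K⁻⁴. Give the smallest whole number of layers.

OLR = S(1−α)/4 = 862.3 W m^-2; the top layer radiates at T_e = 351.2 K.
T_s = (N+1)^(1/4)·T_e ≥ 449 K requires N+1 ≥ (T_s/T_e)⁴ = (449/351.2)⁴ = 2.672.
The minimum whole number is N = 2.

2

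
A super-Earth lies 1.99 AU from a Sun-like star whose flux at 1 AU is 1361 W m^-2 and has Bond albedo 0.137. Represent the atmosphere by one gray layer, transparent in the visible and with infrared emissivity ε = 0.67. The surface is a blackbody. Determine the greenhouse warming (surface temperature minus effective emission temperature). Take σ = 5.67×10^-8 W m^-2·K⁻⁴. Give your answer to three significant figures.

Flux at the orbit: S = 1361/(1.99)² = 343.7 W m^-2.
The planet radiates to space at T_e = [S(1−α)/(4σ)]^(1/4) = 190.2 K.
The surface balance (absorbed SW + ε·downward IR = σT_s⁴) with T_a⁴ = T_s⁴/2 reduces to T_s = T_e·[2/(2−ε)]^¼ = 210.6 K.
T_s − T_e = 210.6 − 190.2 = 20.42 K.

20.4 kelvin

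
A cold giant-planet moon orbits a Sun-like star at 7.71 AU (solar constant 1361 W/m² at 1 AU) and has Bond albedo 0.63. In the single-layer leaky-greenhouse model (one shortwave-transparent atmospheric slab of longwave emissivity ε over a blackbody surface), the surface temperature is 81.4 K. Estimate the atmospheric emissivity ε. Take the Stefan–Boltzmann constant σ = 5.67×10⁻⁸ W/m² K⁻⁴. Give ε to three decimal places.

0.298

By the inverse-square law, S = 1361/7.71² = 22.90 W/m².
First, T_e = [22.90·(1−0.63)/(4σ)]^(1/4) = 78.18 K.
Inverting T_s⁴ = 2T_e⁴/(2−ε): (T_e/T_s)⁴ = 0.8508, so ε = 2(1 − 0.8508) = 0.2985.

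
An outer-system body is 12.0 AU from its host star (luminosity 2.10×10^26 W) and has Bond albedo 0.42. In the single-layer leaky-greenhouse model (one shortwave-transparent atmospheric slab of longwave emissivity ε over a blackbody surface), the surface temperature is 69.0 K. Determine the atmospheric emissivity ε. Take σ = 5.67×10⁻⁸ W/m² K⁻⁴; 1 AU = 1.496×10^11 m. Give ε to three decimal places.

Orbital distance: d = 12.0 AU = 1.795×10^12 m.
Spreading L over a sphere of radius d: S = 2.10×10^26/(4π·1.80×10^12²) = 5.185 W/m².
Effective temperature: T_e = [S(1−α)/(4σ)]^(1/4) = 60.35 K.
T_s⁴ = T_e⁴·2/(2−ε) → ε = 2 − 2(T_e/T_s)⁴ = 2 − 2·(60.35/69.0)⁴ = 0.8300.

0.830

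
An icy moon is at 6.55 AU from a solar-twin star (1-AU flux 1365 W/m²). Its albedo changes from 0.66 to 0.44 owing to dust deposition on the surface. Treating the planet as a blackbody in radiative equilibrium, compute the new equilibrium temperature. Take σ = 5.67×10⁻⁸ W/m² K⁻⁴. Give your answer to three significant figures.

By the inverse-square law, S = 1365/6.55² = 31.82 W/m².
T₂ = [S(1−α₂)/(4σ)]^(1/4) = [31.82·0.56/(4σ)]^(1/4) = 94.15 K.

94.1 kelvin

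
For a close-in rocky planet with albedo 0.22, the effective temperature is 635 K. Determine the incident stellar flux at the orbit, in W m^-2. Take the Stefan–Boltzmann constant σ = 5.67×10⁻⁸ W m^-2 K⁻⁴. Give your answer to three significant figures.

47300 W m^-2

Invert the energy balance for S: S = 4σT⁴/(1−α).
σT⁴ = 5.67×10⁻⁸·(635)⁴ = 9219 W m^-2.
S = 4·9219/0.78 = 47280 W m^-2.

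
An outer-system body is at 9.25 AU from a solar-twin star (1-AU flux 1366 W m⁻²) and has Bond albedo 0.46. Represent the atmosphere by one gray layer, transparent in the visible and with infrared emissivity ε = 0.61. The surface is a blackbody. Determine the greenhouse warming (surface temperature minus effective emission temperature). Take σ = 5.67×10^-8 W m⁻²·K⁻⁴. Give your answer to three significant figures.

7.48 K

By the inverse-square law, S = 1366/9.25² = 15.96 W m⁻².
Effective emission temperature (TOA balance): σT_e⁴ = S(1−α)/4 = 2.155 W m⁻² → T_e = 78.52 K.
For a single slab of emissivity ε, T_s⁴ = 2T_e⁴/(2−ε); thus T_s = 78.52·(1.439)^(1/4) = 86.00 K.
The atmosphere warms the surface by 7.477 K.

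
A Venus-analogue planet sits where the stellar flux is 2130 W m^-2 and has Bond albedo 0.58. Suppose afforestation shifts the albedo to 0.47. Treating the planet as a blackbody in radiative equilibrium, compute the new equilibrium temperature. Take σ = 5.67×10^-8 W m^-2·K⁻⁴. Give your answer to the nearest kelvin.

266 K

T₂ = [S(1−α₂)/(4σ)]^(1/4) = [2130·0.53/(4σ)]^(1/4) = 265.6 K.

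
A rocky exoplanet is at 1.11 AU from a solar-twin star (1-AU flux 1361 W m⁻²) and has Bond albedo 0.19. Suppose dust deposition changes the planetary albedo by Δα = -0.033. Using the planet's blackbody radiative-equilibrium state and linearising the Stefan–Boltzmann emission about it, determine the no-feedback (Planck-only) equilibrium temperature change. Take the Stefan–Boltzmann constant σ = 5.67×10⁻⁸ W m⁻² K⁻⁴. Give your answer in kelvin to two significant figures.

Irradiance scales as 1/d², so S = 1361 W m⁻² × (1/1.11)² = 1105 W m⁻².
Reference equilibrium: T_e = [S(1−α)/(4σ)]^(1/4) = 250.6 K.
TOA radiative forcing: ΔF = −S·Δα/4 = −1105·(-0.033)/4 = 9.113 W m⁻².
Linearising σT⁴ gives d(σT⁴)/dT = 4σT_e³ = 3.570 W m⁻² per K.
Hence the no-feedback warming is ΔF/(4σT_e³) = 2.55 K.

2.6 K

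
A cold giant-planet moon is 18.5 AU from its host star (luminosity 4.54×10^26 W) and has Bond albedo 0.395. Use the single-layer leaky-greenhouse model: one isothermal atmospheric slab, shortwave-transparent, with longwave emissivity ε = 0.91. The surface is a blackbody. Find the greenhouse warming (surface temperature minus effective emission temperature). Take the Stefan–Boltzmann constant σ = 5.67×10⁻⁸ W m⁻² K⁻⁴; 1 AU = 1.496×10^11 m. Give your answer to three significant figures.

Orbital distance: d = 18.5 AU = 2.768×10^12 m.
Flux at the orbit: S = L/(4πd²) = 4.54×10^26/(4π·(2.77×10^12)²) = 4.717 W m⁻².
At the top of the atmosphere, σT_e⁴ = S(1−α)/4 = 0.7134 W m⁻², giving T_e = 59.56 K.
For a single slab of emissivity ε, T_s⁴ = 2T_e⁴/(2−ε); thus T_s = 59.56·(1.835)^(1/4) = 69.32 K.
T_s − T_e = 69.32 − 59.56 = 9.759 K.

9.76 K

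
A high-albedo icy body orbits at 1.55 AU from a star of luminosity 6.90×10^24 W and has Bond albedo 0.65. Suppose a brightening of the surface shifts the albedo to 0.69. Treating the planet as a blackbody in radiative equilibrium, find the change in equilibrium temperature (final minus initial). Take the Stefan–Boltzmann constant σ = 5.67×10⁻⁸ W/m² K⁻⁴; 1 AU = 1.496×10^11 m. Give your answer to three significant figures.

-1.88 K

d = 1.55 × 1.496×10^11 m = 2.319×10^11 m.
Flux at the orbit: S = L/(4πd²) = 6.90×10^24/(4π·(2.32×10^11)²) = 10.21 W/m².
Initial: T₁ = [S(1−0.65)/(4σ)]^(1/4) = 63.01 K.
Final:   T₂ = [S(1−0.69)/(4σ)]^(1/4) = 61.12 K.
Change: 61.12 − 63.01 = -1.883 K.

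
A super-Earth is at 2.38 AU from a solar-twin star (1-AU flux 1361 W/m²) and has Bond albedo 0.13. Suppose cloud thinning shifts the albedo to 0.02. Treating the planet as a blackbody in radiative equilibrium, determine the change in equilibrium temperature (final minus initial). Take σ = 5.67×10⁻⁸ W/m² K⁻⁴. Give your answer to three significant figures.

5.26 kelvin

Irradiance scales as 1/d², so S = 1361 W/m² × (1/2.38)² = 240.3 W/m².
With α = 0.13, T₁ = 174.2 K.
With α = 0.02, T₂ = 179.5 K.
Change: 179.5 − 174.2 = 5.264 K.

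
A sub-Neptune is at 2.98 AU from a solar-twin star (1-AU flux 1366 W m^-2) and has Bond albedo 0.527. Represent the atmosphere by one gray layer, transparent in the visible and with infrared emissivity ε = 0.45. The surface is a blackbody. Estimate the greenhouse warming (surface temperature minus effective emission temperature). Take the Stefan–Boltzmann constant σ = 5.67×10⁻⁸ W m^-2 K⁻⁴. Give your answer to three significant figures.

By the inverse-square law, S = 1366/2.98² = 153.8 W m^-2.
The planet radiates to space at T_e = [S(1−α)/(4σ)]^(1/4) = 133.8 K.
For a single slab of emissivity ε, T_s⁴ = 2T_e⁴/(2−ε); thus T_s = 133.8·(1.29)^(1/4) = 142.6 K.
T_s − T_e = 142.6 − 133.8 = 8.806 K.

8.81 kelvin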